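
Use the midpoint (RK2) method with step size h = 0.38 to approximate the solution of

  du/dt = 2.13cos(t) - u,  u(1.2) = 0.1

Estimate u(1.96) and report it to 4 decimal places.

Midpoint: k1 = f(t_n, u_n); k2 = f(t_n + h/2, u_n + (h/2)·k1); u_{n+1} = u_n + h·k2.
t=1.200000, u=0.100000:
  k1 = f(1.200000, 0.100000) = 0.671822
  k2 = f(1.390000, 0.227646) = 0.155355
  u ← 0.100000 + 0.38·0.155355 = 0.159035
t=1.580000, u=0.159035:
  k1 = f(1.580000, 0.159035) = -0.178639
  k2 = f(1.770000, 0.125094) = -0.546597
  u ← 0.159035 + 0.38·(-0.546597) = -0.048672
u(1.96) ≈ -0.0487

-0.0487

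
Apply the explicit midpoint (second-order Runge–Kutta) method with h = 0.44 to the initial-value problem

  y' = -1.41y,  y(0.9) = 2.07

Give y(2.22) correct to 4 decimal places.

Midpoint: k1 = f(s_n, y_n); k2 = f(s_n + h/2, y_n + (h/2)·k1); y_{n+1} = y_n + h·k2.
s=0.900000, y=2.070000:
  k1 = f(0.900000, 2.070000) = -2.918700
  k2 = f(1.120000, 1.427886) = -2.013319
  y ← 2.070000 + 0.44·(-2.013319) = 1.184140
s=1.340000, y=1.184140:
  k1 = f(1.340000, 1.184140) = -1.669637
  k2 = f(1.560000, 0.816819) = -1.151715
  y ← 1.184140 + 0.44·(-1.151715) = 0.677385
s=1.780000, y=0.677385:
  k1 = f(1.780000, 0.677385) = -0.955112
  k2 = f(2.000000, 0.467260) = -0.658837
  y ← 0.677385 + 0.44·(-0.658837) = 0.387497
y(2.22) ≈ 0.3875

0.3875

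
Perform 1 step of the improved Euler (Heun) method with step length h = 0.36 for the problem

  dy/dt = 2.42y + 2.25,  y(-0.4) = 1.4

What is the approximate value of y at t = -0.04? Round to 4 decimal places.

4.3138

Heun: k1 = f(t_n, y_n); k2 = f(t_n + h, y_n + h·k1); y_{n+1} = y_n + (h/2)·(k1 + k2).
t=-0.400000, y=1.400000:
  k1 = f(-0.400000, 1.400000) = 5.638000
  k2 = f(-0.040000, 3.429680) = 10.549826
  y ← 1.400000 + (0.36/2)·(5.638000 + 10.549826) = 4.313809
y(-0.04) ≈ 4.3138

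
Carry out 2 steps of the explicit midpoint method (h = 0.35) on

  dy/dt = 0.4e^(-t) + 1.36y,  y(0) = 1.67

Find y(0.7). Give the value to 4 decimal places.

4.5642

Midpoint: k1 = f(t_n, y_n); k2 = f(t_n + h/2, y_n + (h/2)·k1); y_{n+1} = y_n + h·k2.
t=0.000000, y=1.670000:
  k1 = f(0.000000, 1.670000) = 2.671200
  k2 = f(0.175000, 2.137460) = 3.242728
  y ← 1.670000 + 0.35·3.242728 = 2.804955
t=0.350000, y=2.804955:
  k1 = f(0.350000, 2.804955) = 4.096614
  k2 = f(0.525000, 3.521862) = 5.026355
  y ← 2.804955 + 0.35·5.026355 = 4.564179
y(0.7) ≈ 4.5642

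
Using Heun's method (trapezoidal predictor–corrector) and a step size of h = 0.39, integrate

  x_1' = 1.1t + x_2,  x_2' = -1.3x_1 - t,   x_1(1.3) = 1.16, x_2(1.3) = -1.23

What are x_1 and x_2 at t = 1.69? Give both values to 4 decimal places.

Heun on (x_1,x_2): k1 = f(t_n, state_n); k2 = f(t_n + h, state_n + h·k1); state_{n+1} = state_n + (h/2)·(k1 + k2).
1.300000: (1.160000, -1.230000)
  k1 = (0.200000, -2.808000)
  predictor → (1.238000, -2.325120)
  k2 = (-0.466120, -3.299400)
  → (1.108107, -2.420943)
(x_1(1.69), x_2(1.69)) ≈ (1.1081, -2.4209)

1.1081, -2.4209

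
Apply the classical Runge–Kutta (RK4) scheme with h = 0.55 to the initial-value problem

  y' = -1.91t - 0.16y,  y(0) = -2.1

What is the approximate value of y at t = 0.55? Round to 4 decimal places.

-2.2037

RK4: k1 = f(t_n, y_n); k2 = f(t_n + h/2, y_n + (h/2)·k1); k3 = f(t_n + h/2, y_n + (h/2)·k2); k4 = f(t_n + h, y_n + h·k3); y_{n+1} = y_n + (h/6)·(k1 + 2k2 + 2k3 + k4).
t=0.000000, y=-2.100000:
  k1 = f(0.000000, -2.100000) = 0.336000
  k2 = f(0.275000, -2.007600) = -0.204034
  k3 = f(0.275000, -2.156109) = -0.180273
  k4 = f(0.550000, -2.199150) = -0.698636
  y ← -2.100000 + (0.55/6)·(k1 + 2k2 + 2k3 + k4) = -2.203698
y(0.55) ≈ -2.2037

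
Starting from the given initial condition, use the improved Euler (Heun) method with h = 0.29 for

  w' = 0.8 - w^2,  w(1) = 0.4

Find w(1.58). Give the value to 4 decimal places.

0.6746

Heun: k1 = f(s_n, w_n); k2 = f(s_n + h, w_n + h·k1); w_{n+1} = w_n + (h/2)·(k1 + k2).
s=1.000000, w=0.400000:
  k1 = f(1.000000, 0.400000) = 0.640000
  k2 = f(1.290000, 0.585600) = 0.457073
  w ← 0.400000 + (0.29/2)·(0.640000 + 0.457073) = 0.559076
s=1.290000, w=0.559076:
  k1 = f(1.290000, 0.559076) = 0.487435
  k2 = f(1.580000, 0.700432) = 0.309396
  w ← 0.559076 + (0.29/2)·(0.487435 + 0.309396) = 0.674616
w(1.58) ≈ 0.6746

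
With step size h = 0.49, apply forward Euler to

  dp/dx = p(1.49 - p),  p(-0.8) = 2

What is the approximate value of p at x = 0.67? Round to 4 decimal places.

1.4907

Euler: p_{n+1} = p_n + h·f(x_n, p_n).
x=-0.800000, p=2.000000: f=-1.020000 → p ← 2.000000 + 0.49·(-1.020000) = 1.500200
x=-0.310000, p=1.500200: f=-0.015302 → p ← 1.500200 + 0.49·(-0.015302) = 1.492702
x=0.180000, p=1.492702: f=-0.004033 → p ← 1.492702 + 0.49·(-0.004033) = 1.490726
p(0.67) ≈ 1.4907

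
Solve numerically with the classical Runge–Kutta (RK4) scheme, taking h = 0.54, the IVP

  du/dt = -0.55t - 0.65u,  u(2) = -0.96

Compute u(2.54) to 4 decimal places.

-1.2484

RK4: k1 = f(t_n, u_n); k2 = f(t_n + h/2, u_n + (h/2)·k1); k3 = f(t_n + h/2, u_n + (h/2)·k2); k4 = f(t_n + h, u_n + h·k3); u_{n+1} = u_n + (h/6)·(k1 + 2k2 + 2k3 + k4).
t=2.000000, u=-0.960000:
  k1 = f(2.000000, -0.960000) = -0.476000
  k2 = f(2.270000, -1.088520) = -0.540962
  k3 = f(2.270000, -1.106060) = -0.529561
  k4 = f(2.540000, -1.245963) = -0.587124
  u ← -0.960000 + (0.54/6)·(k1 + 2k2 + 2k3 + k4) = -1.248375
u(2.54) ≈ -1.2484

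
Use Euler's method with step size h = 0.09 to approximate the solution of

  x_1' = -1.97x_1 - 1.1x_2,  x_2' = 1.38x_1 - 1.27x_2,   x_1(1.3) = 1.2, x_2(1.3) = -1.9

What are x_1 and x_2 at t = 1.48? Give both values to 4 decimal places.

1.1188, -1.2125

Euler on (x_1,x_2): x_1_{n+1} = x_1_n + h·x_1', x_2_{n+1} = x_2_n + h·x_2'.
1.300000: (1.200000, -1.900000); f=(-0.274000, 4.069000) → (1.175340, -1.533790)
1.390000: (1.175340, -1.533790); f=(-0.628251, 3.569882) → (1.118797, -1.212501)
(x_1(1.48), x_2(1.48)) ≈ (1.1188, -1.2125)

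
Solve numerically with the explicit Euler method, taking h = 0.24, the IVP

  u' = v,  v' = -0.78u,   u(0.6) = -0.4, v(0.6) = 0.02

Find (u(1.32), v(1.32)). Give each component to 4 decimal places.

-0.3319, 0.2386

Euler on (u,v): u_{n+1} = u_n + h·u', v_{n+1} = v_n + h·v'.
0.600000: (-0.400000, 0.020000); f=(0.020000, 0.312000) → (-0.395200, 0.094880)
0.840000: (-0.395200, 0.094880); f=(0.094880, 0.308256) → (-0.372429, 0.168861)
1.080000: (-0.372429, 0.168861); f=(0.168861, 0.290494) → (-0.331902, 0.238580)
(u(1.32), v(1.32)) ≈ (-0.3319, 0.2386)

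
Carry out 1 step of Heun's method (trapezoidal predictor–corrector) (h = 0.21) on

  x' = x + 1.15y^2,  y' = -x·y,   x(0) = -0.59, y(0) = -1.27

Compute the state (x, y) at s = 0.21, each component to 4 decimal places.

-0.2452, -1.3973

Heun on (x,y): k1 = f(s_n, state_n); k2 = f(s_n + h, state_n + h·k1); state_{n+1} = state_n + (h/2)·(k1 + k2).
0.000000: (-0.590000, -1.270000)
  k1 = (1.264835, -0.749300)
  predictor → (-0.324385, -1.427353)
  k2 = (2.018552, -0.463011)
  → (-0.245244, -1.397293)
(x(0.21), y(0.21)) ≈ (-0.2452, -1.3973)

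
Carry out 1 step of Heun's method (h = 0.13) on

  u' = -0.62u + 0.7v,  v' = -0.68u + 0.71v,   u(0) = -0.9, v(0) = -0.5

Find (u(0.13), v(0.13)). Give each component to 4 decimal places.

-0.8725, -0.4662

Heun on (u,v): k1 = f(x_n, state_n); k2 = f(x_n + h, state_n + h·k1); state_{n+1} = state_n + (h/2)·(k1 + k2).
0.000000: (-0.900000, -0.500000)
  k1 = (0.208000, 0.257000)
  predictor → (-0.872960, -0.466590)
  k2 = (0.214622, 0.262334)
  → (-0.872530, -0.466243)
(u(0.13), v(0.13)) ≈ (-0.8725, -0.4662)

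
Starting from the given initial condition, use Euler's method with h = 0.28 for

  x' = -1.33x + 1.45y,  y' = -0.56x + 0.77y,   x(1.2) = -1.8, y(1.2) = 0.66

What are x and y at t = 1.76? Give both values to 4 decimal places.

Euler on (x,y): x_{n+1} = x_n + h·x', y_{n+1} = y_n + h·y'.
1.200000: (-1.800000, 0.660000); f=(3.351000, 1.516200) → (-0.861720, 1.084536)
1.480000: (-0.861720, 1.084536); f=(2.718665, 1.317656) → (-0.100494, 1.453480)
(x(1.76), y(1.76)) ≈ (-0.1005, 1.4535)

-0.1005, 1.4535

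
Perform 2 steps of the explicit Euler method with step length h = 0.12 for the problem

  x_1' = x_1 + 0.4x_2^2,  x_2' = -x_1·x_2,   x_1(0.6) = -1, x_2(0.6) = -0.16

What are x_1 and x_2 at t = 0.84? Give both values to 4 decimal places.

Euler on (x_1,x_2): x_1_{n+1} = x_1_n + h·x_1', x_2_{n+1} = x_2_n + h·x_2'.
0.600000: (-1.000000, -0.160000); f=(-0.989760, -0.160000) → (-1.118771, -0.179200)
0.720000: (-1.118771, -0.179200); f=(-1.105926, -0.200484) → (-1.251482, -0.203258)
(x_1(0.84), x_2(0.84)) ≈ (-1.2515, -0.2033)

-1.2515, -0.2033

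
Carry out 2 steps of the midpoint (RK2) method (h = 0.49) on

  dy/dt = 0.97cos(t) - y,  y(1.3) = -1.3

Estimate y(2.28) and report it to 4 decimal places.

Midpoint: k1 = f(t_n, y_n); k2 = f(t_n + h/2, y_n + (h/2)·k1); y_{n+1} = y_n + h·k2.
t=1.300000, y=-1.300000:
  k1 = f(1.300000, -1.300000) = 1.559474
  k2 = f(1.545000, -0.917929) = 0.942949
  y ← -1.300000 + 0.49·0.942949 = -0.837955
t=1.790000, y=-0.837955:
  k1 = f(1.790000, -0.837955) = 0.627026
  k2 = f(2.035000, -0.684334) = 0.250054
  y ← -0.837955 + 0.49·0.250054 = -0.715429
y(2.28) ≈ -0.7154

-0.7154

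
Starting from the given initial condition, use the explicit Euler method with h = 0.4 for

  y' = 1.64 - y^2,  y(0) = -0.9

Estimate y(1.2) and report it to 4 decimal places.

0.6143

Euler: y_{n+1} = y_n + h·f(t_n, y_n).
t=0.000000, y=-0.900000: f=0.830000 → y ← -0.900000 + 0.4·0.830000 = -0.568000
t=0.400000, y=-0.568000: f=1.317376 → y ← -0.568000 + 0.4·1.317376 = -0.041050
t=0.800000, y=-0.041050: f=1.638315 → y ← -0.041050 + 0.4·1.638315 = 0.614276
y(1.2) ≈ 0.6143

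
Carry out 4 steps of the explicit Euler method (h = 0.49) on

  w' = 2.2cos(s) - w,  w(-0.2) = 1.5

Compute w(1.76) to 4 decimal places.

1.2205

Euler: w_{n+1} = w_n + h·f(s_n, w_n).
s=-0.200000, w=1.500000: f=0.656146 → w ← 1.500000 + 0.49·0.656146 = 1.821512
s=0.290000, w=1.821512: f=0.286625 → w ← 1.821512 + 0.49·0.286625 = 1.961958
s=0.780000, w=1.961958: f=-0.397948 → w ← 1.961958 + 0.49·(-0.397948) = 1.766963
s=1.270000, w=1.766963: f=-1.115145 → w ← 1.766963 + 0.49·(-1.115145) = 1.220542
w(1.76) ≈ 1.2205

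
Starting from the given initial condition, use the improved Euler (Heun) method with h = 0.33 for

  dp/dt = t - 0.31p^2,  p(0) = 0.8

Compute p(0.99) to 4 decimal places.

1.0672

Heun: k1 = f(t_n, p_n); k2 = f(t_n + h, p_n + h·k1); p_{n+1} = p_n + (h/2)·(k1 + k2).
t=0.000000, p=0.800000:
  k1 = f(0.000000, 0.800000) = -0.198400
  k2 = f(0.330000, 0.734528) = 0.162745
  p ← 0.800000 + (0.33/2)·(-0.198400 + 0.162745) = 0.794117
t=0.330000, p=0.794117:
  k1 = f(0.330000, 0.794117) = 0.134507
  k2 = f(0.660000, 0.838504) = 0.442042
  p ← 0.794117 + (0.33/2)·(0.134507 + 0.442042) = 0.889248
t=0.660000, p=0.889248:
  k1 = f(0.660000, 0.889248) = 0.414864
  k2 = f(0.990000, 1.026153) = 0.663573
  p ← 0.889248 + (0.33/2)·(0.414864 + 0.663573) = 1.067190
p(0.99) ≈ 1.0672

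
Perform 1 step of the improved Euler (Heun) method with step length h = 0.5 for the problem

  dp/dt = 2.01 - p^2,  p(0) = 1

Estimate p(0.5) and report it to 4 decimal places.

1.1887

Heun: k1 = f(t_n, p_n); k2 = f(t_n + h, p_n + h·k1); p_{n+1} = p_n + (h/2)·(k1 + k2).
t=0.000000, p=1.000000:
  k1 = f(0.000000, 1.000000) = 1.010000
  k2 = f(0.500000, 1.505000) = -0.255025
  p ← 1.000000 + (0.5/2)·(1.010000 + (-0.255025)) = 1.188744
p(0.5) ≈ 1.1887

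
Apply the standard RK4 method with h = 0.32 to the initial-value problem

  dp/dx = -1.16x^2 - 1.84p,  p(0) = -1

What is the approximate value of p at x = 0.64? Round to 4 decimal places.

-0.3862

RK4: k1 = f(x_n, p_n); k2 = f(x_n + h/2, p_n + (h/2)·k1); k3 = f(x_n + h/2, p_n + (h/2)·k2); k4 = f(x_n + h, p_n + h·k3); p_{n+1} = p_n + (h/6)·(k1 + 2k2 + 2k3 + k4).
x=0.000000, p=-1.000000:
  k1 = f(0.000000, -1.000000) = 1.840000
  k2 = f(0.160000, -0.705600) = 1.268608
  k3 = f(0.160000, -0.797023) = 1.436826
  k4 = f(0.320000, -0.540216) = 0.875213
  p ← -1.000000 + (0.32/6)·(k1 + 2k2 + 2k3 + k4) = -0.566609
x=0.320000, p=-0.566609:
  k1 = f(0.320000, -0.566609) = 0.923777
  k2 = f(0.480000, -0.418805) = 0.503337
  k3 = f(0.480000, -0.486075) = 0.627114
  k4 = f(0.640000, -0.365932) = 0.198180
  p ← -0.566609 + (0.32/6)·(k1 + 2k2 + 2k3 + k4) = -0.386190
p(0.64) ≈ -0.3862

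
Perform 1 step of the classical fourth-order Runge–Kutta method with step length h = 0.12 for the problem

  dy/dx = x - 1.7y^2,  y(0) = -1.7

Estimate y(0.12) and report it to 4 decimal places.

-2.5910

RK4: k1 = f(x_n, y_n); k2 = f(x_n + h/2, y_n + (h/2)·k1); k3 = f(x_n + h/2, y_n + (h/2)·k2); k4 = f(x_n + h, y_n + h·k3); y_{n+1} = y_n + (h/6)·(k1 + 2k2 + 2k3 + k4).
x=0.000000, y=-1.700000:
  k1 = f(0.000000, -1.700000) = -4.913000
  k2 = f(0.060000, -1.994780) = -6.704550
  k3 = f(0.060000, -2.102273) = -7.453238
  k4 = f(0.120000, -2.594389) = -11.322449
  y ← -1.700000 + (0.12/6)·(k1 + 2k2 + 2k3 + k4) = -2.591021
y(0.12) ≈ -2.5910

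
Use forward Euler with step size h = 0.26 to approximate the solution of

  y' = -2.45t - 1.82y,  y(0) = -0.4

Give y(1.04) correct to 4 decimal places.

-0.7481

Euler: y_{n+1} = y_n + h·f(t_n, y_n).
t=0.000000, y=-0.400000: f=0.728000 → y ← -0.400000 + 0.26·0.728000 = -0.210720
t=0.260000, y=-0.210720: f=-0.253490 → y ← -0.210720 + 0.26·(-0.253490) = -0.276627
t=0.520000, y=-0.276627: f=-0.770538 → y ← -0.276627 + 0.26·(-0.770538) = -0.476967
t=0.780000, y=-0.476967: f=-1.042920 → y ← -0.476967 + 0.26·(-1.042920) = -0.748126
y(1.04) ≈ -0.7481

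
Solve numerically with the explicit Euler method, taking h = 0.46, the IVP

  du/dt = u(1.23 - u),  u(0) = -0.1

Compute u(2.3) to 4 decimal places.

-1.5238

Euler: u_{n+1} = u_n + h·f(t_n, u_n).
t=0.000000, u=-0.100000: f=-0.133000 → u ← -0.100000 + 0.46·(-0.133000) = -0.161180
t=0.460000, u=-0.161180: f=-0.224230 → u ← -0.161180 + 0.46·(-0.224230) = -0.264326
t=0.920000, u=-0.264326: f=-0.394989 → u ← -0.264326 + 0.46·(-0.394989) = -0.446021
t=1.380000, u=-0.446021: f=-0.747541 → u ← -0.446021 + 0.46·(-0.747541) = -0.789890
t=1.840000, u=-0.789890: f=-1.595490 → u ← -0.789890 + 0.46·(-1.595490) = -1.523815
u(2.3) ≈ -1.5238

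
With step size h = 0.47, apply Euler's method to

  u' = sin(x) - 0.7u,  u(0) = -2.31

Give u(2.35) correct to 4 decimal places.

0.6800

Euler: u_{n+1} = u_n + h·f(x_n, u_n).
x=0.000000, u=-2.310000: f=1.617000 → u ← -2.310000 + 0.47·1.617000 = -1.550010
x=0.470000, u=-1.550010: f=1.537893 → u ← -1.550010 + 0.47·1.537893 = -0.827200
x=0.940000, u=-0.827200: f=1.386598 → u ← -0.827200 + 0.47·1.386598 = -0.175499
x=1.410000, u=-0.175499: f=1.109949 → u ← -0.175499 + 0.47·1.109949 = 0.346177
x=1.880000, u=0.346177: f=0.710252 → u ← 0.346177 + 0.47·0.710252 = 0.679996
u(2.35) ≈ 0.6800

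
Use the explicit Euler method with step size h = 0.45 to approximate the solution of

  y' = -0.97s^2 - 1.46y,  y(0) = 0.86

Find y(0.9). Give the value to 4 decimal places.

Euler: y_{n+1} = y_n + h·f(s_n, y_n).
s=0.000000, y=0.860000: f=-1.255600 → y ← 0.860000 + 0.45·(-1.255600) = 0.294980
s=0.450000, y=0.294980: f=-0.627096 → y ← 0.294980 + 0.45·(-0.627096) = 0.012787
y(0.9) ≈ 0.0128

0.0128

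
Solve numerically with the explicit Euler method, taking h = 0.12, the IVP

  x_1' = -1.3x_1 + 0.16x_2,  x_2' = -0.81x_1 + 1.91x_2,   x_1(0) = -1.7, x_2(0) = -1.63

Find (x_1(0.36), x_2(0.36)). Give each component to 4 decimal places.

Euler on (x_1,x_2): x_1_{n+1} = x_1_n + h·x_1', x_2_{n+1} = x_2_n + h·x_2'.
0.000000: (-1.700000, -1.630000); f=(1.949200, -1.736300) → (-1.466096, -1.838356)
0.120000: (-1.466096, -1.838356); f=(1.611788, -2.323722) → (-1.272681, -2.117203)
0.240000: (-1.272681, -2.117203); f=(1.315733, -3.012985) → (-1.114793, -2.478761)
(x_1(0.36), x_2(0.36)) ≈ (-1.1148, -2.4788)

-1.1148, -2.4788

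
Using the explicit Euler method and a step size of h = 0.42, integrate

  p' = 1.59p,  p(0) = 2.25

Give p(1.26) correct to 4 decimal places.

10.4379

Euler: p_{n+1} = p_n + h·f(t_n, p_n).
t=0.000000, p=2.250000: f=3.577500 → p ← 2.250000 + 0.42·3.577500 = 3.752550
t=0.420000, p=3.752550: f=5.966555 → p ← 3.752550 + 0.42·5.966555 = 6.258503
t=0.840000, p=6.258503: f=9.951020 → p ← 6.258503 + 0.42·9.951020 = 10.437931
p(1.26) ≈ 10.4379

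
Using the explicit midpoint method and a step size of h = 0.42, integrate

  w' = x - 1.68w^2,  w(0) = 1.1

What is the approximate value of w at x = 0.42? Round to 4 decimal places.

0.8685

Midpoint: k1 = f(x_n, w_n); k2 = f(x_n + h/2, w_n + (h/2)·k1); w_{n+1} = w_n + h·k2.
x=0.000000, w=1.100000:
  k1 = f(0.000000, 1.100000) = -2.032800
  k2 = f(0.210000, 0.673112) = -0.551174
  w ← 1.100000 + 0.42·(-0.551174) = 0.868507
w(0.42) ≈ 0.8685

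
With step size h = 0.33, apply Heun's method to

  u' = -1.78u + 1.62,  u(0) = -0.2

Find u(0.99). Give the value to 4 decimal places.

Heun: k1 = f(s_n, u_n); k2 = f(s_n + h, u_n + h·k1); u_{n+1} = u_n + (h/2)·(k1 + k2).
s=0.000000, u=-0.200000:
  k1 = f(0.000000, -0.200000) = 1.976000
  k2 = f(0.330000, 0.452080) = 0.815298
  u ← -0.200000 + (0.33/2)·(1.976000 + 0.815298) = 0.260564
s=0.330000, u=0.260564:
  k1 = f(0.330000, 0.260564) = 1.156196
  k2 = f(0.660000, 0.642109) = 0.477046
  u ← 0.260564 + (0.33/2)·(1.156196 + 0.477046) = 0.530049
s=0.660000, u=0.530049:
  k1 = f(0.660000, 0.530049) = 0.676513
  k2 = f(0.990000, 0.753298) = 0.279129
  u ← 0.530049 + (0.33/2)·(0.676513 + 0.279129) = 0.687730
u(0.99) ≈ 0.6877

0.6877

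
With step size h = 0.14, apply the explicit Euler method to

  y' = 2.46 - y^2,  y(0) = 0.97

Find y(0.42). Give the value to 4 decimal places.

Euler: y_{n+1} = y_n + h·f(x_n, y_n).
x=0.000000, y=0.970000: f=1.519100 → y ← 0.970000 + 0.14·1.519100 = 1.182674
x=0.140000, y=1.182674: f=1.061282 → y ← 1.182674 + 0.14·1.061282 = 1.331254
x=0.280000, y=1.331254: f=0.687764 → y ← 1.331254 + 0.14·0.687764 = 1.427540
y(0.42) ≈ 1.4275

1.4275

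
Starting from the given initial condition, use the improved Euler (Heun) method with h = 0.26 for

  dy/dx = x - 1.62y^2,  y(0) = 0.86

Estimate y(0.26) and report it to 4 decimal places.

Heun: k1 = f(x_n, y_n); k2 = f(x_n + h, y_n + h·k1); y_{n+1} = y_n + (h/2)·(k1 + k2).
x=0.000000, y=0.860000:
  k1 = f(0.000000, 0.860000) = -1.198152
  k2 = f(0.260000, 0.548480) = -0.227346
  y ← 0.860000 + (0.26/2)·(-1.198152 + (-0.227346)) = 0.674685
y(0.26) ≈ 0.6747

0.6747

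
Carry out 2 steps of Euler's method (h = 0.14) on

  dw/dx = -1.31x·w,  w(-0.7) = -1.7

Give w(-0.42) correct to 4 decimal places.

Euler: w_{n+1} = w_n + h·f(x_n, w_n).
x=-0.700000, w=-1.700000: f=-1.558900 → w ← -1.700000 + 0.14·(-1.558900) = -1.918246
x=-0.560000, w=-1.918246: f=-1.407225 → w ← -1.918246 + 0.14·(-1.407225) = -2.115258
w(-0.42) ≈ -2.1153

-2.1153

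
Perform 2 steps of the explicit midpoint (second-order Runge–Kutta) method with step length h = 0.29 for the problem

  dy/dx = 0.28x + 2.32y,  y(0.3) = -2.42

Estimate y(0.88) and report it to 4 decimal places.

-8.5682

Midpoint: k1 = f(x_n, y_n); k2 = f(x_n + h/2, y_n + (h/2)·k1); y_{n+1} = y_n + h·k2.
x=0.300000, y=-2.420000:
  k1 = f(0.300000, -2.420000) = -5.530400
  k2 = f(0.445000, -3.221908) = -7.350227
  y ← -2.420000 + 0.29·(-7.350227) = -4.551566
x=0.590000, y=-4.551566:
  k1 = f(0.590000, -4.551566) = -10.394432
  k2 = f(0.735000, -6.058758) = -13.850519
  y ← -4.551566 + 0.29·(-13.850519) = -8.568216
y(0.88) ≈ -8.5682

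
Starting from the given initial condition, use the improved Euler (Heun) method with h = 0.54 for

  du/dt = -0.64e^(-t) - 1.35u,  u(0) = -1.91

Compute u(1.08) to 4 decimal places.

-0.7154

Heun: k1 = f(t_n, u_n); k2 = f(t_n + h, u_n + h·k1); u_{n+1} = u_n + (h/2)·(k1 + k2).
t=0.000000, u=-1.910000:
  k1 = f(0.000000, -1.910000) = 1.938500
  k2 = f(0.540000, -0.863210) = 0.792375
  u ← -1.910000 + (0.54/2)·(1.938500 + 0.792375) = -1.172664
t=0.540000, u=-1.172664:
  k1 = f(0.540000, -1.172664) = 1.210137
  k2 = f(1.080000, -0.519190) = 0.483565
  u ← -1.172664 + (0.54/2)·(1.210137 + 0.483565) = -0.715364
u(1.08) ≈ -0.7154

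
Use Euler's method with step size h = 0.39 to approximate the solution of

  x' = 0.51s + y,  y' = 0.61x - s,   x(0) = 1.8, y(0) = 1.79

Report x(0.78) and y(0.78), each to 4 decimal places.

Euler on (x,y): x_{n+1} = x_n + h·x', y_{n+1} = y_n + h·y'.
0.000000: (1.800000, 1.790000); f=(1.790000, 1.098000) → (2.498100, 2.218220)
0.390000: (2.498100, 2.218220); f=(2.417120, 1.133841) → (3.440777, 2.660418)
(x(0.78), y(0.78)) ≈ (3.4408, 2.6604)

3.4408, 2.6604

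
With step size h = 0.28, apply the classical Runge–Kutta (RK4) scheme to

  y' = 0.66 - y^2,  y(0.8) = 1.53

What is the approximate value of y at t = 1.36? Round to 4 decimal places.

RK4: k1 = f(t_n, y_n); k2 = f(t_n + h/2, y_n + (h/2)·k1); k3 = f(t_n + h/2, y_n + (h/2)·k2); k4 = f(t_n + h, y_n + h·k3); y_{n+1} = y_n + (h/6)·(k1 + 2k2 + 2k3 + k4).
t=0.800000, y=1.530000:
  k1 = f(0.800000, 1.530000) = -1.680900
  k2 = f(0.940000, 1.294674) = -1.016181
  k3 = f(0.940000, 1.387735) = -1.265808
  k4 = f(1.080000, 1.175574) = -0.721974
  y ← 1.530000 + (0.28/6)·(k1 + 2k2 + 2k3 + k4) = 1.204880
t=1.080000, y=1.204880:
  k1 = f(1.080000, 1.204880) = -0.791737
  k2 = f(1.220000, 1.094037) = -0.536917
  k3 = f(1.220000, 1.129712) = -0.616249
  k4 = f(1.360000, 1.032331) = -0.405706
  y ← 1.204880 + (0.28/6)·(k1 + 2k2 + 2k3 + k4) = 1.041371
y(1.36) ≈ 1.0414

1.0414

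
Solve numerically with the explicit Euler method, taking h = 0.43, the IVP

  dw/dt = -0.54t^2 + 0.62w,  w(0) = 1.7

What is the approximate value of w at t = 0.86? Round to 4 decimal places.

2.6843

Euler: w_{n+1} = w_n + h·f(t_n, w_n).
t=0.000000, w=1.700000: f=1.054000 → w ← 1.700000 + 0.43·1.054000 = 2.153220
t=0.430000, w=2.153220: f=1.235150 → w ← 2.153220 + 0.43·1.235150 = 2.684335
w(0.86) ≈ 2.6843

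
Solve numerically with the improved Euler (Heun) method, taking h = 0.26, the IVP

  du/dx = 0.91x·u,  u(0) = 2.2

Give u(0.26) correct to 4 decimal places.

2.2677

Heun: k1 = f(x_n, u_n); k2 = f(x_n + h, u_n + h·k1); u_{n+1} = u_n + (h/2)·(k1 + k2).
x=0.000000, u=2.200000:
  k1 = f(0.000000, 2.200000) = 0.000000
  k2 = f(0.260000, 2.200000) = 0.520520
  u ← 2.200000 + (0.26/2)·(0.000000 + 0.520520) = 2.267668
u(0.26) ≈ 2.2677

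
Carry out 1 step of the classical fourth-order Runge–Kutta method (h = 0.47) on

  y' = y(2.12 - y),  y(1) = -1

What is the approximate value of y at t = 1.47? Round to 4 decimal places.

-8.7626

RK4: k1 = f(t_n, y_n); k2 = f(t_n + h/2, y_n + (h/2)·k1); k3 = f(t_n + h/2, y_n + (h/2)·k2); k4 = f(t_n + h, y_n + h·k3); y_{n+1} = y_n + (h/6)·(k1 + 2k2 + 2k3 + k4).
t=1.000000, y=-1.000000:
  k1 = f(1.000000, -1.000000) = -3.120000
  k2 = f(1.235000, -1.733200) = -6.678366
  k3 = f(1.235000, -2.569416) = -12.049061
  k4 = f(1.470000, -6.663059) = -58.522035
  y ← -1.000000 + (0.47/6)·(k1 + 2k2 + 2k3 + k4) = -8.762590
y(1.47) ≈ -8.7626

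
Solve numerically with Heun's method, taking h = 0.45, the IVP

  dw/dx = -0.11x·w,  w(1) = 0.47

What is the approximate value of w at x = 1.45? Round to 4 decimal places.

0.4423

Heun: k1 = f(x_n, w_n); k2 = f(x_n + h, w_n + h·k1); w_{n+1} = w_n + (h/2)·(k1 + k2).
x=1.000000, w=0.470000:
  k1 = f(1.000000, 0.470000) = -0.051700
  k2 = f(1.450000, 0.446735) = -0.071254
  w ← 0.470000 + (0.45/2)·(-0.051700 + (-0.071254)) = 0.442335
w(1.45) ≈ 0.4423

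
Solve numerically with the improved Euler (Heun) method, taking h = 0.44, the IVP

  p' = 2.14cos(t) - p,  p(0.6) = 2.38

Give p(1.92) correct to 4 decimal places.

0.8495

Heun: k1 = f(t_n, p_n); k2 = f(t_n + h, p_n + h·k1); p_{n+1} = p_n + (h/2)·(k1 + k2).
t=0.600000, p=2.380000:
  k1 = f(0.600000, 2.380000) = -0.613782
  k2 = f(1.040000, 2.109936) = -1.026625
  p ← 2.380000 + (0.44/2)·(-0.613782 + (-1.026625)) = 2.019111
t=1.040000, p=2.019111:
  k1 = f(1.040000, 2.019111) = -0.935799
  k2 = f(1.480000, 1.607359) = -1.413322
  p ← 2.019111 + (0.44/2)·(-0.935799 + (-1.413322)) = 1.502304
t=1.480000, p=1.502304:
  k1 = f(1.480000, 1.502304) = -1.308267
  k2 = f(1.920000, 0.926667) = -1.658867
  p ← 1.502304 + (0.44/2)·(-1.308267 + (-1.658867)) = 0.849535
p(1.92) ≈ 0.8495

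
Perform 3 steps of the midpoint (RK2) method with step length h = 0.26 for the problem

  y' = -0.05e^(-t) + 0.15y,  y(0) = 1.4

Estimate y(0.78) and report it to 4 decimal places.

1.5448

Midpoint: k1 = f(t_n, y_n); k2 = f(t_n + h/2, y_n + (h/2)·k1); y_{n+1} = y_n + h·k2.
t=0.000000, y=1.400000:
  k1 = f(0.000000, 1.400000) = 0.160000
  k2 = f(0.130000, 1.420800) = 0.169215
  y ← 1.400000 + 0.26·0.169215 = 1.443996
t=0.260000, y=1.443996:
  k1 = f(0.260000, 1.443996) = 0.178047
  k2 = f(0.390000, 1.467142) = 0.186218
  y ← 1.443996 + 0.26·0.186218 = 1.492413
t=0.520000, y=1.492413:
  k1 = f(0.520000, 1.492413) = 0.194136
  k2 = f(0.650000, 1.517650) = 0.201545
  y ← 1.492413 + 0.26·0.201545 = 1.544815
y(0.78) ≈ 1.5448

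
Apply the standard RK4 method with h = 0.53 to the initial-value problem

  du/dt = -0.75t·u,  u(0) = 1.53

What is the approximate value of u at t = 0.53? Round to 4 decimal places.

1.3770

RK4: k1 = f(t_n, u_n); k2 = f(t_n + h/2, u_n + (h/2)·k1); k3 = f(t_n + h/2, u_n + (h/2)·k2); k4 = f(t_n + h, u_n + h·k3); u_{n+1} = u_n + (h/6)·(k1 + 2k2 + 2k3 + k4).
t=0.000000, u=1.530000:
  k1 = f(0.000000, 1.530000) = 0.000000
  k2 = f(0.265000, 1.530000) = -0.304088
  k3 = f(0.265000, 1.449417) = -0.288072
  k4 = f(0.530000, 1.377322) = -0.547486
  u ← 1.530000 + (0.53/6)·(k1 + 2k2 + 2k3 + k4) = 1.377024
u(0.53) ≈ 1.3770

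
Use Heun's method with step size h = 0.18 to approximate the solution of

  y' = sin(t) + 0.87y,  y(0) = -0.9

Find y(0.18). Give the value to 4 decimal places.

Heun: k1 = f(t_n, y_n); k2 = f(t_n + h, y_n + h·k1); y_{n+1} = y_n + (h/2)·(k1 + k2).
t=0.000000, y=-0.900000:
  k1 = f(0.000000, -0.900000) = -0.783000
  k2 = f(0.180000, -1.040940) = -0.726588
  y ← -0.900000 + (0.18/2)·(-0.783000 + (-0.726588)) = -1.035863
y(0.18) ≈ -1.0359

-1.0359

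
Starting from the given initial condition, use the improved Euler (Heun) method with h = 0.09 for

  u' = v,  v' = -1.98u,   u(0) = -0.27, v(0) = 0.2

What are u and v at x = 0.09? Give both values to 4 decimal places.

-0.2498, 0.2465

Heun on (u,v): k1 = f(x_n, state_n); k2 = f(x_n + h, state_n + h·k1); state_{n+1} = state_n + (h/2)·(k1 + k2).
0.000000: (-0.270000, 0.200000)
  k1 = (0.200000, 0.534600)
  predictor → (-0.252000, 0.248114)
  k2 = (0.248114, 0.498960)
  → (-0.249835, 0.246510)
(u(0.09), v(0.09)) ≈ (-0.2498, 0.2465)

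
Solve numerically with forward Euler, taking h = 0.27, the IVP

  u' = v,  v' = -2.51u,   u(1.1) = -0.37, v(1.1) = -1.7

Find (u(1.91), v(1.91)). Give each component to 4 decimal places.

-1.4599, -0.0604

Euler on (u,v): u_{n+1} = u_n + h·u', v_{n+1} = v_n + h·v'.
1.100000: (-0.370000, -1.700000); f=(-1.700000, 0.928700) → (-0.829000, -1.449251)
1.370000: (-0.829000, -1.449251); f=(-1.449251, 2.080790) → (-1.220298, -0.887438)
1.640000: (-1.220298, -0.887438); f=(-0.887438, 3.062947) → (-1.459906, -0.060442)
(u(1.91), v(1.91)) ≈ (-1.4599, -0.0604)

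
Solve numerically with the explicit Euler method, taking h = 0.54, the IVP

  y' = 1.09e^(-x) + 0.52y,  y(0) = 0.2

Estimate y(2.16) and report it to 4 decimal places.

Euler: y_{n+1} = y_n + h·f(x_n, y_n).
x=0.000000, y=0.200000: f=1.194000 → y ← 0.200000 + 0.54·1.194000 = 0.844760
x=0.540000, y=0.844760: f=1.074471 → y ← 0.844760 + 0.54·1.074471 = 1.424974
x=1.080000, y=1.424974: f=1.111146 → y ← 1.424974 + 0.54·1.111146 = 2.024993
x=1.620000, y=2.024993: f=1.268706 → y ← 2.024993 + 0.54·1.268706 = 2.710094
y(2.16) ≈ 2.7101

2.7101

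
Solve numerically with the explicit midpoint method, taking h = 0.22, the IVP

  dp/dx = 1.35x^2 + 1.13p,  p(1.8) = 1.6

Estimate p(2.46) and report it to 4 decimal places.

9.0634

Midpoint: k1 = f(x_n, p_n); k2 = f(x_n + h/2, p_n + (h/2)·k1); p_{n+1} = p_n + h·k2.
x=1.800000, p=1.600000:
  k1 = f(1.800000, 1.600000) = 6.182000
  k2 = f(1.910000, 2.280020) = 7.501358
  p ← 1.600000 + 0.22·7.501358 = 3.250299
x=2.020000, p=3.250299:
  k1 = f(2.020000, 3.250299) = 9.181377
  k2 = f(2.130000, 4.260250) = 10.938898
  p ← 3.250299 + 0.22·10.938898 = 5.656856
x=2.240000, p=5.656856:
  k1 = f(2.240000, 5.656856) = 13.166007
  k2 = f(2.350000, 7.105117) = 15.484157
  p ← 5.656856 + 0.22·15.484157 = 9.063371
p(2.46) ≈ 9.0634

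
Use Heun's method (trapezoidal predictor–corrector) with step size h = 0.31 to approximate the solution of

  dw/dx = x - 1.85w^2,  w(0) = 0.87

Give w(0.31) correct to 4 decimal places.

0.6465

Heun: k1 = f(x_n, w_n); k2 = f(x_n + h, w_n + h·k1); w_{n+1} = w_n + (h/2)·(k1 + k2).
x=0.000000, w=0.870000:
  k1 = f(0.000000, 0.870000) = -1.400265
  k2 = f(0.310000, 0.435918) = -0.041545
  w ← 0.870000 + (0.31/2)·(-1.400265 + (-0.041545)) = 0.646519
w(0.31) ≈ 0.6465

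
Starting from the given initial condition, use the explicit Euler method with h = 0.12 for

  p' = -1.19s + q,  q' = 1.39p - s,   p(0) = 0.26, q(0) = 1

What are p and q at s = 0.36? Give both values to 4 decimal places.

Euler on (p,q): p_{n+1} = p_n + h·p', q_{n+1} = q_n + h·q'.
0.000000: (0.260000, 1.000000); f=(1.000000, 0.361400) → (0.380000, 1.043368)
0.120000: (0.380000, 1.043368); f=(0.900568, 0.408200) → (0.488068, 1.092352)
0.240000: (0.488068, 1.092352); f=(0.806752, 0.438415) → (0.584878, 1.144962)
(p(0.36), q(0.36)) ≈ (0.5849, 1.1450)

0.5849, 1.1450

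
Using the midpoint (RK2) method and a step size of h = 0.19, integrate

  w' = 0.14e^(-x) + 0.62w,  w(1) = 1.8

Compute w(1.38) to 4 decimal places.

Midpoint: k1 = f(x_n, w_n); k2 = f(x_n + h/2, w_n + (h/2)·k1); w_{n+1} = w_n + h·k2.
x=1.000000, w=1.800000:
  k1 = f(1.000000, 1.800000) = 1.167503
  k2 = f(1.095000, 1.910913) = 1.231601
  w ← 1.800000 + 0.19·1.231601 = 2.034004
x=1.190000, w=2.034004:
  k1 = f(1.190000, 2.034004) = 1.303674
  k2 = f(1.285000, 2.157853) = 1.376600
  w ← 2.034004 + 0.19·1.376600 = 2.295558
w(1.38) ≈ 2.2956

2.2956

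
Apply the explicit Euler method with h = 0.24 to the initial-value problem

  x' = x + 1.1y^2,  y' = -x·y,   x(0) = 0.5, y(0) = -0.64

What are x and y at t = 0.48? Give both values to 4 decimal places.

0.9866, -0.4648

Euler on (x,y): x_{n+1} = x_n + h·x', y_{n+1} = y_n + h·y'.
0.000000: (0.500000, -0.640000); f=(0.950560, 0.320000) → (0.728134, -0.563200)
0.240000: (0.728134, -0.563200); f=(1.077048, 0.410085) → (0.986626, -0.464780)
(x(0.48), y(0.48)) ≈ (0.9866, -0.4648)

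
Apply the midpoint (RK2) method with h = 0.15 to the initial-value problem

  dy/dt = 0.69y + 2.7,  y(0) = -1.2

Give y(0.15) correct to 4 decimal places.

-0.9047

Midpoint: k1 = f(t_n, y_n); k2 = f(t_n + h/2, y_n + (h/2)·k1); y_{n+1} = y_n + h·k2.
t=0.000000, y=-1.200000:
  k1 = f(0.000000, -1.200000) = 1.872000
  k2 = f(0.075000, -1.059600) = 1.968876
  y ← -1.200000 + 0.15·1.968876 = -0.904669
y(0.15) ≈ -0.9047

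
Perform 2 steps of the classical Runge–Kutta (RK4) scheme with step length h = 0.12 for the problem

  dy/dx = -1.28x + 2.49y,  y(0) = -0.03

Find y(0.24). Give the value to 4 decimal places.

RK4: k1 = f(x_n, y_n); k2 = f(x_n + h/2, y_n + (h/2)·k1); k3 = f(x_n + h/2, y_n + (h/2)·k2); k4 = f(x_n + h, y_n + h·k3); y_{n+1} = y_n + (h/6)·(k1 + 2k2 + 2k3 + k4).
x=0.000000, y=-0.030000:
  k1 = f(0.000000, -0.030000) = -0.074700
  k2 = f(0.060000, -0.034482) = -0.162660
  k3 = f(0.060000, -0.039760) = -0.175801
  k4 = f(0.120000, -0.051096) = -0.280829
  y ← -0.030000 + (0.12/6)·(k1 + 2k2 + 2k3 + k4) = -0.050649
x=0.120000, y=-0.050649:
  k1 = f(0.120000, -0.050649) = -0.279716
  k2 = f(0.180000, -0.067432) = -0.398306
  k3 = f(0.180000, -0.074547) = -0.416023
  k4 = f(0.240000, -0.100572) = -0.557624
  y ← -0.050649 + (0.12/6)·(k1 + 2k2 + 2k3 + k4) = -0.099969
y(0.24) ≈ -0.1000

-0.1000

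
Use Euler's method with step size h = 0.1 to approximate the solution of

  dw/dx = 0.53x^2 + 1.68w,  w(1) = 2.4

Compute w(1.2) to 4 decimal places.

Euler: w_{n+1} = w_n + h·f(x_n, w_n).
x=1.000000, w=2.400000: f=4.562000 → w ← 2.400000 + 0.1·4.562000 = 2.856200
x=1.100000, w=2.856200: f=5.439716 → w ← 2.856200 + 0.1·5.439716 = 3.400172
w(1.2) ≈ 3.4002

3.4002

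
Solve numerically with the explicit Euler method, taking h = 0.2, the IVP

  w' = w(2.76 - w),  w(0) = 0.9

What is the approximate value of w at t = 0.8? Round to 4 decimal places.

Euler: w_{n+1} = w_n + h·f(t_n, w_n).
t=0.000000, w=0.900000: f=1.674000 → w ← 0.900000 + 0.2·1.674000 = 1.234800
t=0.200000, w=1.234800: f=1.883317 → w ← 1.234800 + 0.2·1.883317 = 1.611463
t=0.400000, w=1.611463: f=1.850825 → w ← 1.611463 + 0.2·1.850825 = 1.981628
t=0.600000, w=1.981628: f=1.542443 → w ← 1.981628 + 0.2·1.542443 = 2.290117
w(0.8) ≈ 2.2901

2.2901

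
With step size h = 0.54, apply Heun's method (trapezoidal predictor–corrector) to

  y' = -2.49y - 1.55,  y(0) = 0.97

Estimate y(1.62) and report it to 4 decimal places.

Heun: k1 = f(t_n, y_n); k2 = f(t_n + h, y_n + h·k1); y_{n+1} = y_n + (h/2)·(k1 + k2).
t=0.000000, y=0.970000:
  k1 = f(0.000000, 0.970000) = -3.965300
  k2 = f(0.540000, -1.171262) = 1.366442
  y ← 0.970000 + (0.54/2)·(-3.965300 + 1.366442) = 0.268308
t=0.540000, y=0.268308:
  k1 = f(0.540000, 0.268308) = -2.218088
  k2 = f(1.080000, -0.929459) = 0.764353
  y ← 0.268308 + (0.54/2)·(-2.218088 + 0.764353) = -0.124200
t=1.080000, y=-0.124200:
  k1 = f(1.080000, -0.124200) = -1.240742
  k2 = f(1.620000, -0.794201) = 0.427560
  y ← -0.124200 + (0.54/2)·(-1.240742 + 0.427560) = -0.343759
y(1.62) ≈ -0.3438

-0.3438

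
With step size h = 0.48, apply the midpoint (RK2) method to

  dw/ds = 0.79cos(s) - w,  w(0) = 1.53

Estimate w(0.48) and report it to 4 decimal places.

Midpoint: k1 = f(s_n, w_n); k2 = f(s_n + h/2, w_n + (h/2)·k1); w_{n+1} = w_n + h·k2.
s=0.000000, w=1.530000:
  k1 = f(0.000000, 1.530000) = -0.740000
  k2 = f(0.240000, 1.352400) = -0.585043
  w ← 1.530000 + 0.48·(-0.585043) = 1.249179
w(0.48) ≈ 1.2492

1.2492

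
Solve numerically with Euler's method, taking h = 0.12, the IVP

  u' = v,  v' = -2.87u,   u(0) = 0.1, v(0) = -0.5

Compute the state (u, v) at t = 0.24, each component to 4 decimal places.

Euler on (u,v): u_{n+1} = u_n + h·u', v_{n+1} = v_n + h·v'.
0.000000: (0.100000, -0.500000); f=(-0.500000, -0.287000) → (0.040000, -0.534440)
0.120000: (0.040000, -0.534440); f=(-0.534440, -0.114800) → (-0.024133, -0.548216)
(u(0.24), v(0.24)) ≈ (-0.0241, -0.5482)

-0.0241, -0.5482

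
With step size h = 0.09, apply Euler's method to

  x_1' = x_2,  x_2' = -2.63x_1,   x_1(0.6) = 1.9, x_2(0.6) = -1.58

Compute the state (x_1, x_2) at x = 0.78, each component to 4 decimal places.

1.5751, -2.4458

Euler on (x_1,x_2): x_1_{n+1} = x_1_n + h·x_1', x_2_{n+1} = x_2_n + h·x_2'.
0.600000: (1.900000, -1.580000); f=(-1.580000, -4.997000) → (1.757800, -2.029730)
0.690000: (1.757800, -2.029730); f=(-2.029730, -4.623014) → (1.575124, -2.445801)
(x_1(0.78), x_2(0.78)) ≈ (1.5751, -2.4458)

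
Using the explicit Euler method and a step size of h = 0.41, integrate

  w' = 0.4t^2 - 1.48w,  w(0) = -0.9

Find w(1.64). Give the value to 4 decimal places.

0.2742

Euler: w_{n+1} = w_n + h·f(t_n, w_n).
t=0.000000, w=-0.900000: f=1.332000 → w ← -0.900000 + 0.41·1.332000 = -0.353880
t=0.410000, w=-0.353880: f=0.590982 → w ← -0.353880 + 0.41·0.590982 = -0.111577
t=0.820000, w=-0.111577: f=0.434094 → w ← -0.111577 + 0.41·0.434094 = 0.066401
t=1.230000, w=0.066401: f=0.506886 → w ← 0.066401 + 0.41·0.506886 = 0.274225
w(1.64) ≈ 0.2742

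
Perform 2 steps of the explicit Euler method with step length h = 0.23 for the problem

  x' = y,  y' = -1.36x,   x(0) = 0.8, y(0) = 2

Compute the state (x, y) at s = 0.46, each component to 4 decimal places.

1.6624, 1.3556

Euler on (x,y): x_{n+1} = x_n + h·x', y_{n+1} = y_n + h·y'.
0.000000: (0.800000, 2.000000); f=(2.000000, -1.088000) → (1.260000, 1.749760)
0.230000: (1.260000, 1.749760); f=(1.749760, -1.713600) → (1.662445, 1.355632)
(x(0.46), y(0.46)) ≈ (1.6624, 1.3556)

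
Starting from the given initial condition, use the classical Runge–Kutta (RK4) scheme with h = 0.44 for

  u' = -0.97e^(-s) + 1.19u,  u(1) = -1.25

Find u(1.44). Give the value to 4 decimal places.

-2.2798

RK4: k1 = f(s_n, u_n); k2 = f(s_n + h/2, u_n + (h/2)·k1); k3 = f(s_n + h/2, u_n + (h/2)·k2); k4 = f(s_n + h, u_n + h·k3); u_{n+1} = u_n + (h/6)·(k1 + 2k2 + 2k3 + k4).
s=1.000000, u=-1.250000:
  k1 = f(1.000000, -1.250000) = -1.844343
  k2 = f(1.220000, -1.655755) = -2.256722
  k3 = f(1.220000, -1.746479) = -2.364683
  k4 = f(1.440000, -2.290461) = -2.955468
  u ← -1.250000 + (0.44/6)·(k1 + 2k2 + 2k3 + k4) = -2.279792
u(1.44) ≈ -2.2798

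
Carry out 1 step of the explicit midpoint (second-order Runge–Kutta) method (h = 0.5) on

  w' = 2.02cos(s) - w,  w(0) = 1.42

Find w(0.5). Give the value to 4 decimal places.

Midpoint: k1 = f(s_n, w_n); k2 = f(s_n + h/2, w_n + (h/2)·k1); w_{n+1} = w_n + h·k2.
s=0.000000, w=1.420000:
  k1 = f(0.000000, 1.420000) = 0.600000
  k2 = f(0.250000, 1.570000) = 0.387203
  w ← 1.420000 + 0.5·0.387203 = 1.613602
w(0.5) ≈ 1.6136

1.6136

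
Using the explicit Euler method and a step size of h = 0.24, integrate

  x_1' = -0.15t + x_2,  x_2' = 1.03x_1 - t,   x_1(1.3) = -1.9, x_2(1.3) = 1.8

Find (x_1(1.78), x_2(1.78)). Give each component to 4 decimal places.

Euler on (x_1,x_2): x_1_{n+1} = x_1_n + h·x_1', x_2_{n+1} = x_2_n + h·x_2'.
1.300000: (-1.900000, 1.800000); f=(1.605000, -3.257000) → (-1.514800, 1.018320)
1.540000: (-1.514800, 1.018320); f=(0.787320, -3.100244) → (-1.325843, 0.274261)
(x_1(1.78), x_2(1.78)) ≈ (-1.3258, 0.2743)

-1.3258, 0.2743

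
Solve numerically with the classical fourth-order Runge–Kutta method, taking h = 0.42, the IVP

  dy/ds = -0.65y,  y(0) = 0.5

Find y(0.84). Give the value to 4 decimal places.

0.2896

RK4: k1 = f(s_n, y_n); k2 = f(s_n + h/2, y_n + (h/2)·k1); k3 = f(s_n + h/2, y_n + (h/2)·k2); k4 = f(s_n + h, y_n + h·k3); y_{n+1} = y_n + (h/6)·(k1 + 2k2 + 2k3 + k4).
s=0.000000, y=0.500000:
  k1 = f(0.000000, 0.500000) = -0.325000
  k2 = f(0.210000, 0.431750) = -0.280637
  k3 = f(0.210000, 0.441066) = -0.286693
  k4 = f(0.420000, 0.379589) = -0.246733
  y ← 0.500000 + (0.42/6)·(k1 + 2k2 + 2k3 + k4) = 0.380552
s=0.420000, y=0.380552:
  k1 = f(0.420000, 0.380552) = -0.247359
  k2 = f(0.630000, 0.328607) = -0.213595
  k3 = f(0.630000, 0.335698) = -0.218203
  k4 = f(0.840000, 0.288907) = -0.187790
  y ← 0.380552 + (0.42/6)·(k1 + 2k2 + 2k3 + k4) = 0.289640
y(0.84) ≈ 0.2896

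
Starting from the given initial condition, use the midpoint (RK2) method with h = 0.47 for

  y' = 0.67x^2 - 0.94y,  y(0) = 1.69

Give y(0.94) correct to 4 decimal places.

0.8794

Midpoint: k1 = f(x_n, y_n); k2 = f(x_n + h/2, y_n + (h/2)·k1); y_{n+1} = y_n + h·k2.
x=0.000000, y=1.690000:
  k1 = f(0.000000, 1.690000) = -1.588600
  k2 = f(0.235000, 1.316679) = -1.200678
  y ← 1.690000 + 0.47·(-1.200678) = 1.125682
x=0.470000, y=1.125682:
  k1 = f(0.470000, 1.125682) = -0.910138
  k2 = f(0.705000, 0.911799) = -0.524085
  y ← 1.125682 + 0.47·(-0.524085) = 0.879362
y(0.94) ≈ 0.8794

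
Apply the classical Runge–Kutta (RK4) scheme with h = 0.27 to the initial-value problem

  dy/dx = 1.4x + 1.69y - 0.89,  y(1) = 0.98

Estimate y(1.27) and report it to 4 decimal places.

1.7806

RK4: k1 = f(x_n, y_n); k2 = f(x_n + h/2, y_n + (h/2)·k1); k3 = f(x_n + h/2, y_n + (h/2)·k2); k4 = f(x_n + h, y_n + h·k3); y_{n+1} = y_n + (h/6)·(k1 + 2k2 + 2k3 + k4).
x=1.000000, y=0.980000:
  k1 = f(1.000000, 0.980000) = 2.166200
  k2 = f(1.135000, 1.272437) = 2.849419
  k3 = f(1.135000, 1.364672) = 3.005295
  k4 = f(1.270000, 1.791430) = 3.915516
  y ← 0.980000 + (0.27/6)·(k1 + 2k2 + 2k3 + k4) = 1.780601
y(1.27) ≈ 1.7806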